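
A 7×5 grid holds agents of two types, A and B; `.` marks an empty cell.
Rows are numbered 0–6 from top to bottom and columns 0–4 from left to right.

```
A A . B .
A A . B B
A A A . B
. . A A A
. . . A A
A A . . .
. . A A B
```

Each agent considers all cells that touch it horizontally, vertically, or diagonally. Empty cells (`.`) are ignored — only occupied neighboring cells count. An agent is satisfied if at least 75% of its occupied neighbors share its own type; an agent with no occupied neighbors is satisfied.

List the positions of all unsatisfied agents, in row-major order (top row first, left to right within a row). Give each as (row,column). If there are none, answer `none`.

(0,0)A 3/3 ✓
(0,1)A 3/3 ✓
(0,3)B 2/2 ✓
(1,0)A 5/5 ✓
(1,1)A 6/6 ✓
(1,3)B 3/4 ✓
(1,4)B 3/3 ✓
(2,0)A 3/3 ✓
(2,1)A 5/5 ✓
(2,2)A 4/5 ✓
(2,4)B 2/4 ✗
(3,2)A 4/4 ✓
(3,3)A 5/6 ✓
(3,4)A 3/4 ✓
(4,3)A 4/4 ✓
(4,4)A 3/3 ✓
(5,0)A 1/1 ✓
(5,1)A 2/2 ✓
(6,2)A 2/2 ✓
(6,3)A 1/2 ✗
(6,4)B 0/1 ✗

(2,4), (6,3), (6,4)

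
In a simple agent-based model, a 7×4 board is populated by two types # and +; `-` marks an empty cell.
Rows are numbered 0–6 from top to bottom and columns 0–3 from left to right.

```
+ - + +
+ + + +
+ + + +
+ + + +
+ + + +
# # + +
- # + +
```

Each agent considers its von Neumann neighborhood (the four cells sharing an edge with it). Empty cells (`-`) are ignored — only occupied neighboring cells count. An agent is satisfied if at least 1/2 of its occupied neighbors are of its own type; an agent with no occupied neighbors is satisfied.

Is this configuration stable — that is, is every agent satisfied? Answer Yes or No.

(0,0)+ 1/1 ✓
(0,2)+ 2/2 ✓
(0,3)+ 2/2 ✓
(1,0)+ 3/3 ✓
(1,1)+ 3/3 ✓
(1,2)+ 4/4 ✓
(1,3)+ 3/3 ✓
(2,0)+ 3/3 ✓
(2,1)+ 4/4 ✓
(2,2)+ 4/4 ✓
(2,3)+ 3/3 ✓
(3,0)+ 3/3 ✓
(3,1)+ 4/4 ✓
(3,2)+ 4/4 ✓
(3,3)+ 3/3 ✓
(4,0)+ 2/3 ✓
(4,1)+ 3/4 ✓
(4,2)+ 4/4 ✓
(4,3)+ 3/3 ✓
(5,0)# 1/2 ✓
(5,1)# 2/4 ✓
(5,2)+ 3/4 ✓
(5,3)+ 3/3 ✓
(6,1)# 1/2 ✓
(6,2)+ 2/3 ✓
(6,3)+ 2/2 ✓
All meet the threshold, so the configuration is stable.

Yes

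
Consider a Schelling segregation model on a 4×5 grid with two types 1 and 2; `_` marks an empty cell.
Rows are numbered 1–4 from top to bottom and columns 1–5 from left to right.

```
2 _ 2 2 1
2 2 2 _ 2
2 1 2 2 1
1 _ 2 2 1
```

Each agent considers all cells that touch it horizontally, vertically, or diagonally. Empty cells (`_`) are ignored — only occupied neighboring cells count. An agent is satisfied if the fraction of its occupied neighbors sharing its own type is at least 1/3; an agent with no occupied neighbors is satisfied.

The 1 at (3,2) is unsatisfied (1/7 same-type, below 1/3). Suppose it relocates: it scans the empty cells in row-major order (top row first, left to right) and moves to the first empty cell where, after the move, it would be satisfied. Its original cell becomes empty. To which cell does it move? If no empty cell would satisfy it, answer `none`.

none

Vacating (3,2). Empty cells in order:
  (1,2): 0/5 same-type → still unsatisfied.
  (2,4): 2/8 same-type → still unsatisfied.
  (4,2): 1/4 same-type → still unsatisfied.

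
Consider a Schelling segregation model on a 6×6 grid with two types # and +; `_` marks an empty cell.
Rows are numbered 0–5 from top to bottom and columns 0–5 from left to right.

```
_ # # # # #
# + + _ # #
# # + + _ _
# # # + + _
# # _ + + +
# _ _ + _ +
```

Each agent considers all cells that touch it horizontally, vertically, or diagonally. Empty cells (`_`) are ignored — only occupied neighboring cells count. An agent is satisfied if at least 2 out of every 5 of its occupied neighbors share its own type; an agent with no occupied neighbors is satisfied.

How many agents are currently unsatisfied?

Row 0: (0,1)# 2/4 ok · (0,2)# 2/4 ok · (0,3)# 3/4 ok · (0,4)# 4/4 ok · (0,5)# 3/3 ok
Row 1: (1,0)# 3/4 ok · (1,1)+ 2/7 unhappy · (1,2)+ 3/7 ok · (1,4)# 4/5 ok · (1,5)# 3/3 ok
Row 2: (2,0)# 4/5 ok · (2,1)# 5/8 ok · (2,2)+ 4/7 ok · (2,3)+ 4/6 ok
Row 3: (3,0)# 5/5 ok · (3,1)# 6/7 ok · (3,2)# 3/7 ok · (3,3)+ 5/6 ok · (3,4)+ 5/5 ok
Row 4: (4,0)# 4/4 ok · (4,1)# 5/5 ok · (4,3)+ 4/5 ok · (4,4)+ 6/6 ok · (4,5)+ 3/3 ok
Row 5: (5,0)# 2/2 ok · (5,3)+ 2/2 ok · (5,5)+ 2/2 ok
Unsatisfied: (1,1) — 1 in total.

1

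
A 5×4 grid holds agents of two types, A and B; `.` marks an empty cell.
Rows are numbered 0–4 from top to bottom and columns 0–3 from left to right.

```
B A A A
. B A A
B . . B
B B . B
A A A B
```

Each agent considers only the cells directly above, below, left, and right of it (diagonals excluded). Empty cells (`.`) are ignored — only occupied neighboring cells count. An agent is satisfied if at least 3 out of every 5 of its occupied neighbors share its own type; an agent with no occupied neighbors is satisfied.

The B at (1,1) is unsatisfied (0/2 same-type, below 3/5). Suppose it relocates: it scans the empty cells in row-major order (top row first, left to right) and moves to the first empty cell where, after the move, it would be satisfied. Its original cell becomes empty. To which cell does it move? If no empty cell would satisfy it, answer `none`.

(1,0)

Vacating (1,1). Empty cells in order:
  (1,0): 2/2 same-type → satisfied — stop here.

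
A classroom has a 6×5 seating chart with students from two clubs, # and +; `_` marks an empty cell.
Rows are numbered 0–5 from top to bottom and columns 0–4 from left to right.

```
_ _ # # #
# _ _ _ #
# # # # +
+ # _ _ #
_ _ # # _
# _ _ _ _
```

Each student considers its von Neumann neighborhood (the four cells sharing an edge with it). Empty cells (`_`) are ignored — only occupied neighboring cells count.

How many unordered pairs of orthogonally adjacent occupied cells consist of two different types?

5

Scan each occupied cell's neighbors to the right and below so each pair is counted once.
From row 0: 0 unlike of 3 pairs (running 0/3).
From row 1: 1 unlike of 2 pairs (running 1/5).
From row 2: 3 unlike of 7 pairs (running 4/12).
From row 3: 1 unlike of 1 pairs (running 5/13).
From row 4: 0 unlike of 1 pairs (running 5/14).
Total adjacent occupied pairs: 14; unlike-type pairs: 5.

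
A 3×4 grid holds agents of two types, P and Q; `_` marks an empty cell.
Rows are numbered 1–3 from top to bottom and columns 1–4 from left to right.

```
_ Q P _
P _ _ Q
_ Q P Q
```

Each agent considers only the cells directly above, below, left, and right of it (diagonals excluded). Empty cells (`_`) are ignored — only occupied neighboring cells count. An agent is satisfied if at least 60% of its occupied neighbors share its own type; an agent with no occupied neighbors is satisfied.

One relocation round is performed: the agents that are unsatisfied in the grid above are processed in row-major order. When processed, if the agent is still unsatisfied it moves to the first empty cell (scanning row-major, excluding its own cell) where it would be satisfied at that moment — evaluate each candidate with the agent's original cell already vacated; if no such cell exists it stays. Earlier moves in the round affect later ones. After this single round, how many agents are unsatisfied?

Initially unsatisfied (in order): (1,2), (1,3), (3,2), (3,3), (3,4).
  (1,2): no empty cell satisfies it; stays.
  (1,3): no empty cell satisfies it; stays.
  (3,2): no empty cell satisfies it; stays.
  (3,3): no empty cell satisfies it; stays.
  (3,4) → (2,2).
Resulting grid:
_ Q P _
P Q _ Q
_ Q P _
Unsatisfied now: (1,2), (1,3), (2,1), (3,2), (3,3).

5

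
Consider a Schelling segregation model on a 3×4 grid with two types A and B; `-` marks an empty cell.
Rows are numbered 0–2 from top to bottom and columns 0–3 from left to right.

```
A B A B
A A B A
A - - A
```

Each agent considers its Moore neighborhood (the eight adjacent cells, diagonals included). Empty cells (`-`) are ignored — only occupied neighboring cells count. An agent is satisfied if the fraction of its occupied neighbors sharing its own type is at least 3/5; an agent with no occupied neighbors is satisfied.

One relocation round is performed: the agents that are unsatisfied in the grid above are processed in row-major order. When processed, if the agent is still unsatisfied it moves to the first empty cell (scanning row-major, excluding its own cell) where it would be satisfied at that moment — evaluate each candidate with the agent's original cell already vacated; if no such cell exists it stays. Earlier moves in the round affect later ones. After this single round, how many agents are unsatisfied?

Initially unsatisfied (in order): (0,1), (0,2), (0,3), (1,2), (1,3), (2,3).
  (0,1): no empty cell satisfies it; stays.
  (0,2) → (2,1).
  (0,3): no empty cell satisfies it; stays.
  (1,2): no empty cell satisfies it; stays.
  (1,3) → (2,2).
  (2,3): no empty cell satisfies it; stays.
Resulting grid:
A B - B
A A B -
A A A A
Unsatisfied now: (0,1), (1,2), (2,3).

3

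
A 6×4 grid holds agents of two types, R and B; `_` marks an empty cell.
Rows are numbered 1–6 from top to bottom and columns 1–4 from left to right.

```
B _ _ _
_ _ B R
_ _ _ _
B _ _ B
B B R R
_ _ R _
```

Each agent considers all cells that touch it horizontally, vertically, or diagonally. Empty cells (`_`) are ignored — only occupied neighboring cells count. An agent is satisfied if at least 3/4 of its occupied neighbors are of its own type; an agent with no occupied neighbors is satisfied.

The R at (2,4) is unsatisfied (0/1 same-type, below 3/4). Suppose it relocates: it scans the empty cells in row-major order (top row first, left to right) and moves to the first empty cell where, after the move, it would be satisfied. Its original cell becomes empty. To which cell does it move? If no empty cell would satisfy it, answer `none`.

Vacating (2,4). Empty cells in order:
  (1,2): 0/2 same-type → still unsatisfied.
  (1,3): 0/1 same-type → still unsatisfied.
  (1,4): 0/1 same-type → still unsatisfied.
  (2,1): 0/1 same-type → still unsatisfied.
  (2,2): 0/2 same-type → still unsatisfied.
  (3,1): 0/1 same-type → still unsatisfied.
  (3,2): 0/2 same-type → still unsatisfied.
  (3,3): 0/2 same-type → still unsatisfied.
  (3,4): 0/2 same-type → still unsatisfied.
  (4,2): 1/4 same-type → still unsatisfied.
  (4,3): 2/4 same-type → still unsatisfied.
  (6,1): 0/2 same-type → still unsatisfied.
  (6,2): 2/4 same-type → still unsatisfied.
  (6,4): 3/3 same-type → satisfied — stop here.

(6,4)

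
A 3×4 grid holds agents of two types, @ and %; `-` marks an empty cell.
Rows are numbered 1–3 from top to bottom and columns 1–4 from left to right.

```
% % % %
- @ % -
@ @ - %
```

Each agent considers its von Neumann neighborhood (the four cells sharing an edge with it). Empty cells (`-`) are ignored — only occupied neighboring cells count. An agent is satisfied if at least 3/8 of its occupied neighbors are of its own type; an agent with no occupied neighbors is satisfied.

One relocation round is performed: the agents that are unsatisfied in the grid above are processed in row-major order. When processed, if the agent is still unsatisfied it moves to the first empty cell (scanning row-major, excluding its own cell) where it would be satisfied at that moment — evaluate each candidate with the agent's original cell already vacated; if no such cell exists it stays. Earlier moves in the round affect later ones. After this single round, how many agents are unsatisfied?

0

Initially unsatisfied (in order): (2,2).
  (2,2) → (2,1).
Resulting grid:
% % % %
@ - % -
@ @ - %
All satisfied now.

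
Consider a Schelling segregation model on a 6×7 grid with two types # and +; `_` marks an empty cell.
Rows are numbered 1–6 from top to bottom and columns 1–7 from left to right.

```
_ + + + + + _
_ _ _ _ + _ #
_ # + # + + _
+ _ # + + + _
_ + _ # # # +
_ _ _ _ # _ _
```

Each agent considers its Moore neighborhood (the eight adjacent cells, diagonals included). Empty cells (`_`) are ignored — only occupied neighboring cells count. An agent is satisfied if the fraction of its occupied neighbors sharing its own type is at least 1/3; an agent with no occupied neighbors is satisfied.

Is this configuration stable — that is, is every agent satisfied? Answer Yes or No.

Row 1: (1,2)+ 1/1 ✓ · (1,3)+ 2/2 ✓ · (1,4)+ 3/3 ✓ · (1,5)+ 3/3 ✓ · (1,6)+ 2/3 ✓
Row 2: (2,5)+ 5/6 ✓ · (2,7)# 0/2 ✗
Row 3: (3,2)# 1/3 ✓ · (3,3)+ 1/4 ✗ · (3,4)# 1/6 ✗ · (3,5)+ 5/6 ✓ · (3,6)+ 4/5 ✓
Row 4: (4,1)+ 1/2 ✓ · (4,3)# 3/6 ✓ · (4,4)+ 3/7 ✓ · (4,5)+ 4/8 ✓ · (4,6)+ 4/6 ✓
Row 5: (5,2)+ 1/2 ✓ · (5,4)# 3/5 ✓ · (5,5)# 3/6 ✓ · (5,6)# 2/5 ✓ · (5,7)+ 1/2 ✓
Row 6: (6,5)# 3/3 ✓
For instance (2,7) has only 0/2 same-type neighbors, below 1/3.

No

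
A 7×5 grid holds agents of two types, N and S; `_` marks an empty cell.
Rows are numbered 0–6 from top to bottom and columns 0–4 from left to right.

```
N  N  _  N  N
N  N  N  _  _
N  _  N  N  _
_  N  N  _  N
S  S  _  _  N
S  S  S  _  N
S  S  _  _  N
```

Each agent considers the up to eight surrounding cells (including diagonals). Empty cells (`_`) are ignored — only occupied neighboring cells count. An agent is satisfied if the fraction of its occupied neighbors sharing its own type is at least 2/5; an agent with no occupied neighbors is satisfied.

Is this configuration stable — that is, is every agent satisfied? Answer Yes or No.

Yes

Row 0: (0,0)N 3/3 satisfied · (0,1)N 4/4 satisfied · (0,3)N 2/2 satisfied · (0,4)N 1/1 satisfied
Row 1: (1,0)N 4/4 satisfied · (1,1)N 6/6 satisfied · (1,2)N 5/5 satisfied
Row 2: (2,0)N 3/3 satisfied · (2,2)N 5/5 satisfied · (2,3)N 4/4 satisfied
Row 3: (3,1)N 3/5 satisfied · (3,2)N 3/4 satisfied · (3,4)N 2/2 satisfied
Row 4: (4,0)S 3/4 satisfied · (4,1)S 4/6 satisfied · (4,4)N 2/2 satisfied
Row 5: (5,0)S 5/5 satisfied · (5,1)S 6/6 satisfied · (5,2)S 3/3 satisfied · (5,4)N 2/2 satisfied
Row 6: (6,0)S 3/3 satisfied · (6,1)S 4/4 satisfied · (6,4)N 1/1 satisfied
All meet the threshold, so the configuration is stable.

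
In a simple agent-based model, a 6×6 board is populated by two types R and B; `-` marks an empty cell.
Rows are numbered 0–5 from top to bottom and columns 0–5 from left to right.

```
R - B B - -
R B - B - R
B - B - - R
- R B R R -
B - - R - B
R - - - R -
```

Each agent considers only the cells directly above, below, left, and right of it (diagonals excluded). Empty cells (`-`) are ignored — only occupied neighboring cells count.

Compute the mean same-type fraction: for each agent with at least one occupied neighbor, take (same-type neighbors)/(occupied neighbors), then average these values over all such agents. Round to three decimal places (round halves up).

0.608

(0,0)R 1/1
(0,2)B 1/1
(0,3)B 2/2
(1,0)R 1/3
(1,1)B 0/1
(1,3)B 1/1
(1,5)R 1/1
(2,0)B 0/1
(2,2)B 1/1
(2,5)R 1/1
(3,1)R 0/1
(3,2)B 1/3
(3,3)R 2/3
(3,4)R 1/1
(4,0)B 0/1
(4,3)R 1/1
(4,5)B — no occupied neighbors
(5,0)R 0/1
(5,4)R — no occupied neighbors
Sum over 17 agents: 1/1 + 1/1 + 2/2 + 1/3 + 0/1 + 1/1 + 1/1 + 0/1 + 1/1 + 1/1 + 0/1 + 1/3 + 2/3 + 1/1 + 0/1 + 1/1 + 0/1 = 31/3; mean = 31/3 ÷ 17 = 31/51 = 0.607843… → 0.608.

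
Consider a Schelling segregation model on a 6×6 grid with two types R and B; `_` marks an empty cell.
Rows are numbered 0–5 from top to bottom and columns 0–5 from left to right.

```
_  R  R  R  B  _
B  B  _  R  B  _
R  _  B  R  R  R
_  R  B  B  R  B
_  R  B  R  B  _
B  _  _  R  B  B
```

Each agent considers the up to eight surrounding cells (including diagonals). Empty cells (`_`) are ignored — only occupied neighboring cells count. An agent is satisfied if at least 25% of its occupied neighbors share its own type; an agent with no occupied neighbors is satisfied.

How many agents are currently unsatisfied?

2

(0,1)R 1/3 ok
(0,2)R 3/4 ok
(0,3)R 2/4 ok
(0,4)B 1/3 ok
(1,0)B 1/3 ok
(1,1)B 2/5 ok
(1,3)R 4/7 ok
(1,4)B 1/6 unhappy
(2,0)R 1/3 ok
(2,2)B 3/6 ok
(2,3)R 3/7 ok
(2,4)R 4/7 ok
(2,5)R 2/4 ok
(3,1)R 2/5 ok
(3,2)B 3/7 ok
(3,3)B 4/8 ok
(3,4)R 4/7 ok
(3,5)B 1/4 ok
(4,1)R 1/4 ok
(4,2)B 2/6 ok
(4,3)R 2/7 ok
(4,4)B 4/7 ok
(5,0)B 0/1 unhappy
(5,3)R 1/4 ok
(5,4)B 2/4 ok
(5,5)B 2/2 ok
Unsatisfied: (1,4), (5,0) — 2 in total.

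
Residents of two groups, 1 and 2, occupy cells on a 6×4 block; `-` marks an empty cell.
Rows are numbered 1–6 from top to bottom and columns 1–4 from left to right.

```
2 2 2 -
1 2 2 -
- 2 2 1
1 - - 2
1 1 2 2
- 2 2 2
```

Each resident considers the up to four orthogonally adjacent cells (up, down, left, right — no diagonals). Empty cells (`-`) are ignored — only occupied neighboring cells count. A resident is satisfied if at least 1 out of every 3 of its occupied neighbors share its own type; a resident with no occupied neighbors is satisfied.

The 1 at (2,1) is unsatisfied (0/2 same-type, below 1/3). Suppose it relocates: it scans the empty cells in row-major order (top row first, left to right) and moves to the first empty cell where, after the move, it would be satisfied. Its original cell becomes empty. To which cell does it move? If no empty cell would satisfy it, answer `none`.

(2,4)

Vacating (2,1). Empty cells in order:
  (1,4): 0/1 same-type → still unsatisfied.
  (2,4): 1/2 same-type → satisfied — stop here.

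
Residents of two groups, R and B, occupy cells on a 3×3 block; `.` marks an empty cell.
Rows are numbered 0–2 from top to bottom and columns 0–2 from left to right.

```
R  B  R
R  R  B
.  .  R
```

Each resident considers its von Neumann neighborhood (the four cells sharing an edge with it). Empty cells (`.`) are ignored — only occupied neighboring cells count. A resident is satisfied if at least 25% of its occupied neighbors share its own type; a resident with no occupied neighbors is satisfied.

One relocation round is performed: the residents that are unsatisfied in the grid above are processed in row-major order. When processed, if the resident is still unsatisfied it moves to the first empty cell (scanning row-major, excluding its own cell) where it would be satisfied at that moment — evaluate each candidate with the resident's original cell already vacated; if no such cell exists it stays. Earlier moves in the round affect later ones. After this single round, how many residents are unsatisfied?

0

Initially unsatisfied (in order): (0,1), (0,2), (1,2), (2,2).
  (0,1): no empty cell satisfies it; stays.
  (0,2) → (2,0).
  (1,2) → (0,2).
  (2,2): now satisfied by earlier moves; stays.
Resulting grid:
R B B
R R .
R . R
All satisfied now.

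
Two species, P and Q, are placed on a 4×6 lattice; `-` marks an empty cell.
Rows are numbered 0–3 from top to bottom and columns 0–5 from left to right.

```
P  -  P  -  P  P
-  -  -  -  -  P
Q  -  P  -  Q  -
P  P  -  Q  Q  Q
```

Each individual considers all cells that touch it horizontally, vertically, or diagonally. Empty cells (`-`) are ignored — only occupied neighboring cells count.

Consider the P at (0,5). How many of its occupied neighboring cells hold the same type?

Occupied neighbors of (0,5): (0,4)=P, (1,5)=P.
Same type (P): 2 of 2.

2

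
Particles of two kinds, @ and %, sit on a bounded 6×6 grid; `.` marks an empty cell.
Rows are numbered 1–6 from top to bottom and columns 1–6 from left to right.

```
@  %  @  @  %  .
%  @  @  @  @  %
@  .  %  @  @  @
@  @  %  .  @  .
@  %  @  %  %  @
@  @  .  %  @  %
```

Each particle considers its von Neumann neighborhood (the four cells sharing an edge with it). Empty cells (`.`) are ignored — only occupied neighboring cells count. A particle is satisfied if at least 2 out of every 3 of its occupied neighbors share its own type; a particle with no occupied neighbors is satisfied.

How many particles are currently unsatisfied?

(1,1)@ 0/2 ✗
(1,2)% 0/3 ✗
(1,3)@ 2/3 ✓
(1,4)@ 2/3 ✓
(1,5)% 0/2 ✗
(2,1)% 0/3 ✗
(2,2)@ 1/3 ✗
(2,3)@ 3/4 ✓
(2,4)@ 4/4 ✓
(2,5)@ 2/4 ✗
(2,6)% 0/2 ✗
(3,1)@ 1/2 ✗
(3,3)% 1/3 ✗
(3,4)@ 2/3 ✓
(3,5)@ 4/4 ✓
(3,6)@ 1/2 ✗
(4,1)@ 3/3 ✓
(4,2)@ 1/3 ✗
(4,3)% 1/3 ✗
(4,5)@ 1/2 ✗
(5,1)@ 2/3 ✓
(5,2)% 0/4 ✗
(5,3)@ 0/3 ✗
(5,4)% 2/3 ✓
(5,5)% 1/4 ✗
(5,6)@ 0/2 ✗
(6,1)@ 2/2 ✓
(6,2)@ 1/2 ✗
(6,4)% 1/2 ✗
(6,5)@ 0/3 ✗
(6,6)% 0/2 ✗
Unsatisfied: (1,1), (1,2), (1,5), (2,1), (2,2), (2,5), (2,6), (3,1), (3,3), (3,6), (4,2), (4,3), (4,5), (5,2), (5,3), (5,5), (5,6), (6,2), (6,4), (6,5), (6,6) — 21 in total.

21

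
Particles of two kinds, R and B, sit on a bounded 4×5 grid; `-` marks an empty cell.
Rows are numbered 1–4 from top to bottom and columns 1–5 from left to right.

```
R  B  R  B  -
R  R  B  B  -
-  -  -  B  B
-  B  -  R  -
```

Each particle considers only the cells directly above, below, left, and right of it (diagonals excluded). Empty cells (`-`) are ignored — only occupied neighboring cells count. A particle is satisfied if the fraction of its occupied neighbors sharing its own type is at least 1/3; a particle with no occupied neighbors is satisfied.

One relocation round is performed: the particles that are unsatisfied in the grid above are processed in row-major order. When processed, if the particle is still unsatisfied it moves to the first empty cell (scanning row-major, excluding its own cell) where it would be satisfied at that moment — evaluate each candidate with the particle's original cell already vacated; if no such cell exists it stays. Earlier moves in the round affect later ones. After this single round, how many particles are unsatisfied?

Initially unsatisfied (in order): (1,2), (1,3), (4,4).
  (1,2) → (1,5).
  (1,3) → (1,2).
  (4,4) → (1,3).
Resulting grid:
R R R B B
R R B B -
- - - B B
- B - - -
All satisfied now.

0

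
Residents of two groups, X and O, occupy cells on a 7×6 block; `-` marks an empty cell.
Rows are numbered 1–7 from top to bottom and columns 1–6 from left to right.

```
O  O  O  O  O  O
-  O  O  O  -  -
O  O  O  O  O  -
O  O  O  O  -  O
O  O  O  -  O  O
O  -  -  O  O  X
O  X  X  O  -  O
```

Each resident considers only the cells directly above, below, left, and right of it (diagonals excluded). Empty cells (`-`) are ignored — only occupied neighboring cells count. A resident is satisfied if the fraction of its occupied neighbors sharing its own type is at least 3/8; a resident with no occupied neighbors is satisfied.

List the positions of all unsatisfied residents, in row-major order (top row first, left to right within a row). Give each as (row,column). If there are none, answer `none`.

Row 1: (1,1)O 1/1 satisfied · (1,2)O 3/3 satisfied · (1,3)O 3/3 satisfied · (1,4)O 3/3 satisfied · (1,5)O 2/2 satisfied · (1,6)O 1/1 satisfied
Row 2: (2,2)O 3/3 satisfied · (2,3)O 4/4 satisfied · (2,4)O 3/3 satisfied
Row 3: (3,1)O 2/2 satisfied · (3,2)O 4/4 satisfied · (3,3)O 4/4 satisfied · (3,4)O 4/4 satisfied · (3,5)O 1/1 satisfied
Row 4: (4,1)O 3/3 satisfied · (4,2)O 4/4 satisfied · (4,3)O 4/4 satisfied · (4,4)O 2/2 satisfied · (4,6)O 1/1 satisfied
Row 5: (5,1)O 3/3 satisfied · (5,2)O 3/3 satisfied · (5,3)O 2/2 satisfied · (5,5)O 2/2 satisfied · (5,6)O 2/3 satisfied
Row 6: (6,1)O 2/2 satisfied · (6,4)O 2/2 satisfied · (6,5)O 2/3 satisfied · (6,6)X 0/3 not
Row 7: (7,1)O 1/2 satisfied · (7,2)X 1/2 satisfied · (7,3)X 1/2 satisfied · (7,4)O 1/2 satisfied · (7,6)O 0/1 not

(6,6), (7,6)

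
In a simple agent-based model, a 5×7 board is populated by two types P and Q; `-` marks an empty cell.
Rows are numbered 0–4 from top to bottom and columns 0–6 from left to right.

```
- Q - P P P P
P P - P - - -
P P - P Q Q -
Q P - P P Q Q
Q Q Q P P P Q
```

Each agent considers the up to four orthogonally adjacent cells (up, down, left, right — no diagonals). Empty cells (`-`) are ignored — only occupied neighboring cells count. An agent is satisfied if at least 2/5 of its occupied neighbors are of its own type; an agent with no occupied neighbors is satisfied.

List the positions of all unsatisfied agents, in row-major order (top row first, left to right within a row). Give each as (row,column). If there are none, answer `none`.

(0,1), (2,4), (3,0), (3,1), (4,5)

Row 0: (0,1)Q 0/1 unhappy · (0,3)P 2/2 ok · (0,4)P 2/2 ok · (0,5)P 2/2 ok · (0,6)P 1/1 ok
Row 1: (1,0)P 2/2 ok · (1,1)P 2/3 ok · (1,3)P 2/2 ok
Row 2: (2,0)P 2/3 ok · (2,1)P 3/3 ok · (2,3)P 2/3 ok · (2,4)Q 1/3 unhappy · (2,5)Q 2/2 ok
Row 3: (3,0)Q 1/3 unhappy · (3,1)P 1/3 unhappy · (3,3)P 3/3 ok · (3,4)P 2/4 ok · (3,5)Q 2/4 ok · (3,6)Q 2/2 ok
Row 4: (4,0)Q 2/2 ok · (4,1)Q 2/3 ok · (4,2)Q 1/2 ok · (4,3)P 2/3 ok · (4,4)P 3/3 ok · (4,5)P 1/3 unhappy · (4,6)Q 1/2 ok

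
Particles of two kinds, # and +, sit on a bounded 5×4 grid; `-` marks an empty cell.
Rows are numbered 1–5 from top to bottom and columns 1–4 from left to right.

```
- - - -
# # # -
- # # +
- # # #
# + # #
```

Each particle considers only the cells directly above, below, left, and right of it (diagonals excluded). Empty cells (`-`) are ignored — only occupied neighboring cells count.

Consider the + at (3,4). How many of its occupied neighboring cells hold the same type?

0

Occupied neighbors of (3,4): (4,4)=#, (3,3)=#.
Same type (+): 0 of 2.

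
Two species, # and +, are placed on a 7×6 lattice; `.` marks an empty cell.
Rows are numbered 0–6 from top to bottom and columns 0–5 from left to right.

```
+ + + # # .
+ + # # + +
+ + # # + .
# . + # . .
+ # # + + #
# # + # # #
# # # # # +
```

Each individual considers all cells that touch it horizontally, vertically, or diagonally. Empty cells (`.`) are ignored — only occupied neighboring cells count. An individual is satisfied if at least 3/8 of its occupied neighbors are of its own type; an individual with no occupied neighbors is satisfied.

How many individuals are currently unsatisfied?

7

(0,0)+ 3/3 ✓
(0,1)+ 4/5 ✓
(0,2)+ 2/5 ✓
(0,3)# 3/5 ✓
(0,4)# 2/4 ✓
(1,0)+ 5/5 ✓
(1,1)+ 6/8 ✓
(1,2)# 4/8 ✓
(1,3)# 5/8 ✓
(1,4)+ 2/6 ✗
(1,5)+ 2/3 ✓
(2,0)+ 3/4 ✓
(2,1)+ 4/7 ✓
(2,2)# 4/7 ✓
(2,3)# 4/7 ✓
(2,4)+ 2/5 ✓
(3,0)# 1/4 ✗
(3,2)+ 2/7 ✗
(3,3)# 3/7 ✓
(4,0)+ 0/4 ✗
(4,1)# 4/7 ✓
(4,2)# 4/7 ✓
(4,3)+ 3/7 ✓
(4,4)+ 1/6 ✗
(4,5)# 2/3 ✓
(5,0)# 4/5 ✓
(5,1)# 6/8 ✓
(5,2)+ 1/8 ✗
(5,3)# 5/8 ✓
(5,4)# 5/8 ✓
(5,5)# 3/5 ✓
(6,0)# 3/3 ✓
(6,1)# 4/5 ✓
(6,2)# 4/5 ✓
(6,3)# 4/5 ✓
(6,4)# 4/5 ✓
(6,5)+ 0/3 ✗
Unsatisfied: (1,4), (3,0), (3,2), (4,0), (4,4), (5,2), (6,5) — 7 in total.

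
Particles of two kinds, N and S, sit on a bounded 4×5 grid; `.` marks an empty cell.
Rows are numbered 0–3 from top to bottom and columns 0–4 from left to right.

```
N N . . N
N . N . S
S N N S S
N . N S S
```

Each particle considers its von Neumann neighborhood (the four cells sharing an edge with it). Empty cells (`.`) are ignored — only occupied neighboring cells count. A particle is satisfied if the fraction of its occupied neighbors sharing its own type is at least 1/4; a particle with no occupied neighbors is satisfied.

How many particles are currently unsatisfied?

3

(0,0)N 2/2 ok
(0,1)N 1/1 ok
(0,4)N 0/1 unhappy
(1,0)N 1/2 ok
(1,2)N 1/1 ok
(1,4)S 1/2 ok
(2,0)S 0/3 unhappy
(2,1)N 1/2 ok
(2,2)N 3/4 ok
(2,3)S 2/3 ok
(2,4)S 3/3 ok
(3,0)N 0/1 unhappy
(3,2)N 1/2 ok
(3,3)S 2/3 ok
(3,4)S 2/2 ok
Unsatisfied: (0,4), (2,0), (3,0) — 3 in total.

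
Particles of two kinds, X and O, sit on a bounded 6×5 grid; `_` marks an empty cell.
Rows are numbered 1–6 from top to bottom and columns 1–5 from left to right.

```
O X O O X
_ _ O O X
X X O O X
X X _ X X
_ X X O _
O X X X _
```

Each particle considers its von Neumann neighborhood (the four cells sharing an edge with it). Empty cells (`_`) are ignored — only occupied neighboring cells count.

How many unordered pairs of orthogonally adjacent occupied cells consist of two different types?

11

Scan each occupied cell's neighbors to the right and below so each pair is counted once.
From row 1: 3 unlike of 7 pairs (running 3/7).
From row 2: 1 unlike of 5 pairs (running 4/12).
From row 3: 3 unlike of 8 pairs (running 7/20).
From row 4: 1 unlike of 4 pairs (running 8/24).
From row 5: 2 unlike of 5 pairs (running 10/29).
From row 6: 1 unlike of 3 pairs (running 11/32).
Total adjacent occupied pairs: 32; unlike-type pairs: 11.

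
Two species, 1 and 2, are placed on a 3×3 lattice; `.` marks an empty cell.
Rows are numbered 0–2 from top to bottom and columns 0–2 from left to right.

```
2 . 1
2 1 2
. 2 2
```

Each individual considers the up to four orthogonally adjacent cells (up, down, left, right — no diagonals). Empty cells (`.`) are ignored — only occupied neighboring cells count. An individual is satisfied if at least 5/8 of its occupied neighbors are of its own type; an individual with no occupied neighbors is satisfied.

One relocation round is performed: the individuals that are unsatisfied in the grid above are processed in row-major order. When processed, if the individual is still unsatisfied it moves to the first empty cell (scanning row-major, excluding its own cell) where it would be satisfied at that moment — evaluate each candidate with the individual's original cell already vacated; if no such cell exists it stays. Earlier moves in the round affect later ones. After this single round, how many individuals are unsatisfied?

1

Initially unsatisfied (in order): (0,2), (1,0), (1,1), (1,2), (2,1).
  (0,2): no empty cell satisfies it; stays.
  (1,0) → (2,0).
  (1,1): no empty cell satisfies it; stays.
  (1,2) → (1,0).
  (2,1): now satisfied by earlier moves; stays.
Resulting grid:
2 . 1
2 1 .
2 2 2
Unsatisfied now: (1,1).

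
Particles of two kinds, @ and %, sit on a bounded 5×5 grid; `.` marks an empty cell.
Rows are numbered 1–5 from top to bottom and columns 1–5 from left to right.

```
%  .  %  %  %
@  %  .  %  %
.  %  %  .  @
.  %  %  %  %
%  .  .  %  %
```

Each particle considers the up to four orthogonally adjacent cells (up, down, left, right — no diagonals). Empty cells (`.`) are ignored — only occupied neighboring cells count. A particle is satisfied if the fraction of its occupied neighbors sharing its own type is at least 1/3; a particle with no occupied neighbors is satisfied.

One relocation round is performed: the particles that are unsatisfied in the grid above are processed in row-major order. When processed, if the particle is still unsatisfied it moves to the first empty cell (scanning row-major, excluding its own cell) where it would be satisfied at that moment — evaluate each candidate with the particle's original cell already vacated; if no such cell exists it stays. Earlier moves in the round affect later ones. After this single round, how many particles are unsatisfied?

Initially unsatisfied (in order): (1,1), (2,1), (3,5).
  (1,1) → (1,2).
  (2,1): no empty cell satisfies it; stays.
  (3,5) → (1,1).
Resulting grid:
@ % % % %
@ % . % %
. % % . .
. % % % %
% . . % %
All satisfied now.

0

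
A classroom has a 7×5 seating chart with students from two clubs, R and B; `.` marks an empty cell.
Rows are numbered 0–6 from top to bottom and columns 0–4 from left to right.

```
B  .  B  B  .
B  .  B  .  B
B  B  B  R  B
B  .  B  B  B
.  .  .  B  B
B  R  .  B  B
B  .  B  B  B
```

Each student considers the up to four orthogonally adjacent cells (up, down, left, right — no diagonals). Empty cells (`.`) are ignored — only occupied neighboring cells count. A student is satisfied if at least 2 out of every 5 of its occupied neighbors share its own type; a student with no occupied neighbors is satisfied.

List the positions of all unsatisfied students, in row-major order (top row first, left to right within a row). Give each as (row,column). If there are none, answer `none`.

Row 0: (0,0)B 1/1 ok · (0,2)B 2/2 ok · (0,3)B 1/1 ok
Row 1: (1,0)B 2/2 ok · (1,2)B 2/2 ok · (1,4)B 1/1 ok
Row 2: (2,0)B 3/3 ok · (2,1)B 2/2 ok · (2,2)B 3/4 ok · (2,3)R 0/3 unhappy · (2,4)B 2/3 ok
Row 3: (3,0)B 1/1 ok · (3,2)B 2/2 ok · (3,3)B 3/4 ok · (3,4)B 3/3 ok
Row 4: (4,3)B 3/3 ok · (4,4)B 3/3 ok
Row 5: (5,0)B 1/2 ok · (5,1)R 0/1 unhappy · (5,3)B 3/3 ok · (5,4)B 3/3 ok
Row 6: (6,0)B 1/1 ok · (6,2)B 1/1 ok · (6,3)B 3/3 ok · (6,4)B 2/2 ok

(2,3), (5,1)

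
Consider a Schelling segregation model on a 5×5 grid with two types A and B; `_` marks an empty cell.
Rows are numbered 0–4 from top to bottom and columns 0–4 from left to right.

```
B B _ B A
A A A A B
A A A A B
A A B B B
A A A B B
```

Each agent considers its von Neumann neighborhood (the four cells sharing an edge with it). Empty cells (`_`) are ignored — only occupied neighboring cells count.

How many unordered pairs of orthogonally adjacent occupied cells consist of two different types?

12

Scan each occupied cell's neighbors to the right and below so each pair is counted once.
From row 0: 5 unlike of 6 pairs (running 5/6).
From row 1: 1 unlike of 9 pairs (running 6/15).
From row 2: 3 unlike of 9 pairs (running 9/24).
From row 3: 2 unlike of 9 pairs (running 11/33).
From row 4: 1 unlike of 4 pairs (running 12/37).
Total adjacent occupied pairs: 37; unlike-type pairs: 12.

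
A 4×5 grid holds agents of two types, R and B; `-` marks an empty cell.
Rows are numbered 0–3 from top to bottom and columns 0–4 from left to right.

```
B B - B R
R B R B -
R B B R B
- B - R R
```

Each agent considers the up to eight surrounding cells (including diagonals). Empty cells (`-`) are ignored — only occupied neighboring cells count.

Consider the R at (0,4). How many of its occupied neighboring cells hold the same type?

Occupied neighbors of (0,4): (0,3)=B, (1,3)=B.
Same type (R): 0 of 2.

0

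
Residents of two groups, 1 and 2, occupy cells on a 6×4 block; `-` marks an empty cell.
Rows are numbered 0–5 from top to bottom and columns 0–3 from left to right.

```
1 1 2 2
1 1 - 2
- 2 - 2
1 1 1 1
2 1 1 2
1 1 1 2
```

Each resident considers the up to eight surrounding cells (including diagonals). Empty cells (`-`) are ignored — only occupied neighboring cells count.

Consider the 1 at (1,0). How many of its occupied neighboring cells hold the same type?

3

Occupied neighbors of (1,0): (0,0)=1, (0,1)=1, (1,1)=1, (2,1)=2.
Same type (1): 3 of 4.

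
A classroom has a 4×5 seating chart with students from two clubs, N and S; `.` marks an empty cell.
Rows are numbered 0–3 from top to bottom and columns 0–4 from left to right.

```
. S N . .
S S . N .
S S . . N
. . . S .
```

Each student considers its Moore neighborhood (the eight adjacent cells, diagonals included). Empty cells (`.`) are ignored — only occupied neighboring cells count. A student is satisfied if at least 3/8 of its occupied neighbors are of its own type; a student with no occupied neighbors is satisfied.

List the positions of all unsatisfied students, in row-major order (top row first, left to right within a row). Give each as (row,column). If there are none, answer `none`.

(0,2), (3,3)

(0,1)S 2/3 ok
(0,2)N 1/3 unhappy
(1,0)S 4/4 ok
(1,1)S 4/5 ok
(1,3)N 2/2 ok
(2,0)S 3/3 ok
(2,1)S 3/3 ok
(2,4)N 1/2 ok
(3,3)S 0/1 unhappy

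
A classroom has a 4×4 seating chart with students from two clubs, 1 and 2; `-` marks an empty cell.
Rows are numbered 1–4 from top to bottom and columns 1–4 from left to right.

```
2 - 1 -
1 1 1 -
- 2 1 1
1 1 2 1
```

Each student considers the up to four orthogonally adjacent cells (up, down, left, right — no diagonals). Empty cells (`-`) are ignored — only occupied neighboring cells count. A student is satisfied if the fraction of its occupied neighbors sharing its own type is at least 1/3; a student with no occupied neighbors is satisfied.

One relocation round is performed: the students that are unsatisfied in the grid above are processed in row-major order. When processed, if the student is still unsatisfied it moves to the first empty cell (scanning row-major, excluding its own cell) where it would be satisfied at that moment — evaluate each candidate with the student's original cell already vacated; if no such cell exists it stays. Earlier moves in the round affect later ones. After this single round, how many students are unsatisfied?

2

Initially unsatisfied (in order): (1,1), (3,2), (4,3).
  (1,1) → (3,1).
  (3,2): no empty cell satisfies it; stays.
  (4,3): no empty cell satisfies it; stays.
Resulting grid:
- - 1 -
1 1 1 -
2 2 1 1
1 1 2 1
Unsatisfied now: (3,2), (4,3).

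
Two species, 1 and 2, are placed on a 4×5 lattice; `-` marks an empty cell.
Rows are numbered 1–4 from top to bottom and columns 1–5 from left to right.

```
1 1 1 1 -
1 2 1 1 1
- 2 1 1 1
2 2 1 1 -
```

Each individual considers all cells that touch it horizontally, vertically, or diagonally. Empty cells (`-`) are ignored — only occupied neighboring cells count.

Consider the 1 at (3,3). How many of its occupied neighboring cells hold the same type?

Occupied neighbors of (3,3): (2,2)=2, (2,3)=1, (2,4)=1, (3,2)=2, (3,4)=1, (4,2)=2, (4,3)=1, (4,4)=1.
Same type (1): 5 of 8.

5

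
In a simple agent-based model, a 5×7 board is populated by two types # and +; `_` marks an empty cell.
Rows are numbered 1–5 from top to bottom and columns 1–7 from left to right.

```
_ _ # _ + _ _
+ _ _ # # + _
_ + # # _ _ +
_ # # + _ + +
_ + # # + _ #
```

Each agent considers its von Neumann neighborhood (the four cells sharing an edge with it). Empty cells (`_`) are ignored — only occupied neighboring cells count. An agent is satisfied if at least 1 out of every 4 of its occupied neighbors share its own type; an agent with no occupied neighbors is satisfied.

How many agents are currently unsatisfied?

7

(1,3)# 0/0 ok
(1,5)+ 0/1 unhappy
(2,1)+ 0/0 ok
(2,4)# 2/2 ok
(2,5)# 1/3 ok
(2,6)+ 0/1 unhappy
(3,2)+ 0/2 unhappy
(3,3)# 2/3 ok
(3,4)# 2/3 ok
(3,7)+ 1/1 ok
(4,2)# 1/3 ok
(4,3)# 3/4 ok
(4,4)+ 0/3 unhappy
(4,6)+ 1/1 ok
(4,7)+ 2/3 ok
(5,2)+ 0/2 unhappy
(5,3)# 2/3 ok
(5,4)# 1/3 ok
(5,5)+ 0/1 unhappy
(5,7)# 0/1 unhappy
Unsatisfied: (1,5), (2,6), (3,2), (4,4), (5,2), (5,5), (5,7) — 7 in total.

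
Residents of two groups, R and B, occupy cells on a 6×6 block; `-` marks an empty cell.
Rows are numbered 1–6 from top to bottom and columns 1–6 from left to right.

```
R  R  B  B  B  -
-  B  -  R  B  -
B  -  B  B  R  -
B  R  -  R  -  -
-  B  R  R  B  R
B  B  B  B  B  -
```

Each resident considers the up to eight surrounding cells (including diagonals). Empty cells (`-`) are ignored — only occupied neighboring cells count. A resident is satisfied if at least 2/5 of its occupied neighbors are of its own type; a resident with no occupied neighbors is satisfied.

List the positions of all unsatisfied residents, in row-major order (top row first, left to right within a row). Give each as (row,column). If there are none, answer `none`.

(1,1)R 1/2 ok
(1,2)R 1/3 unhappy
(1,3)B 2/4 ok
(1,4)B 3/4 ok
(1,5)B 2/3 ok
(2,2)B 3/5 ok
(2,4)R 1/7 unhappy
(2,5)B 3/5 ok
(3,1)B 2/3 ok
(3,3)B 2/5 ok
(3,4)B 2/5 ok
(3,5)R 2/4 ok
(4,1)B 2/3 ok
(4,2)R 1/5 unhappy
(4,4)R 3/6 ok
(5,2)B 4/6 ok
(5,3)R 3/7 ok
(5,4)R 2/6 unhappy
(5,5)B 2/5 ok
(5,6)R 0/2 unhappy
(6,1)B 2/2 ok
(6,2)B 3/4 ok
(6,3)B 3/5 ok
(6,4)B 3/5 ok
(6,5)B 2/4 ok

(1,2), (2,4), (4,2), (5,4), (5,6)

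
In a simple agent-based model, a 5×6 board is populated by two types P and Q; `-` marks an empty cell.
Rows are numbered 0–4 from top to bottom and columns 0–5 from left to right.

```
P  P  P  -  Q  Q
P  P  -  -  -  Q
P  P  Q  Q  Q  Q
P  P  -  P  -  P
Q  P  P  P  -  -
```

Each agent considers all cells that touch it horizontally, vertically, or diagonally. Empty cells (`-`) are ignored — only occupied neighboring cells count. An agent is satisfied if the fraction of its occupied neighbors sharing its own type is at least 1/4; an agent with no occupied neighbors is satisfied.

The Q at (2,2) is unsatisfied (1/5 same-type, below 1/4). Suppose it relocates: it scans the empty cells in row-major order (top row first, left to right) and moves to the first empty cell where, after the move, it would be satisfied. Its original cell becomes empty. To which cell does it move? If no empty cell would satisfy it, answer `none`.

Vacating (2,2). Empty cells in order:
  (0,3): 1/2 same-type → satisfied — stop here.

(0,3)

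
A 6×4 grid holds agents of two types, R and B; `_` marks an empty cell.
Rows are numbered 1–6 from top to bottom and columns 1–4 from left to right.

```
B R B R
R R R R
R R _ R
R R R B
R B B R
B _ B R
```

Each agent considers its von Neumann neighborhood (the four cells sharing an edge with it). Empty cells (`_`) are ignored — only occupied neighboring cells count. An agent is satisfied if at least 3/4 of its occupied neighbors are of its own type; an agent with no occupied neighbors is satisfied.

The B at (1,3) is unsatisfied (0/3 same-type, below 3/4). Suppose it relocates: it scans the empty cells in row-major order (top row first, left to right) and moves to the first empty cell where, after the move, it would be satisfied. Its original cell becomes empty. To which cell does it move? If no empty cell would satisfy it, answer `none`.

Vacating (1,3). Empty cells in order:
  (3,3): 0/4 same-type → still unsatisfied.
  (6,2): 3/3 same-type → satisfied — stop here.

(6,2)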